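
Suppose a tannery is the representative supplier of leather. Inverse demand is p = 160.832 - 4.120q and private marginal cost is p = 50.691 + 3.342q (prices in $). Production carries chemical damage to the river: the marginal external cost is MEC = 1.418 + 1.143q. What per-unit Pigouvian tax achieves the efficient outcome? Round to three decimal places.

Social marginal cost = private MC + MEC = 52.109 + 4.485q.
Set SMC = demand: 52.109 + 4.485q = 160.832 - 4.120q → q* = 12.6349.
The Pigouvian tax equals MEC at q*: 1.418 + 1.143×12.6349 = 15.8597.

tax = $15.860 per unit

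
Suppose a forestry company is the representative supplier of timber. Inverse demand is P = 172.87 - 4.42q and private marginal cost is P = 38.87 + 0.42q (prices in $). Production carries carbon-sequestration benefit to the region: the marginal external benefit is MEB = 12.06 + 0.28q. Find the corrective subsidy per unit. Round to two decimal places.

subsidy = $21.03 per unit

Social marginal cost = private MC − MEB = 26.81 + 0.14q.
Set SMC = demand: 26.81 + 0.14q = 172.87 - 4.42q → q* = 32.0307.
The Pigouvian subsidy equals MEB at q*: 12.06 + 0.28×32.0307 = 21.0286.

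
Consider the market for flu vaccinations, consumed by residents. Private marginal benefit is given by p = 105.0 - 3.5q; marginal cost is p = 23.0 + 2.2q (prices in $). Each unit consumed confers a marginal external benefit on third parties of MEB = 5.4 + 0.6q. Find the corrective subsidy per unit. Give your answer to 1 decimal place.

subsidy = $15.7 per unit

Social marginal benefit = demand + MEB = 110.4 - 2.9q.
Set SMB = MC: 110.4 - 2.9q = 23.0 + 2.2q → q* = 17.1373.
The Pigouvian subsidy equals MEB at q*: 5.4 + 0.6×17.1373 = 15.6824.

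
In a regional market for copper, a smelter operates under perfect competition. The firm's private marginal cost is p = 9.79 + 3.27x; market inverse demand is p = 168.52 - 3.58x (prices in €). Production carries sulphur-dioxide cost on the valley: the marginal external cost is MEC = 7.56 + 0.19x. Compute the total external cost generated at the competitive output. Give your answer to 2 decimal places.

€226.19

Market equilibrium (private): 9.79 + 3.27x = 168.52 - 3.58x → x_m = 23.1723.
Total external cost = ∫₀^{x_m} (7.56 + 0.19x) dx = 7.56×23.1723 + ½×0.19×23.1723² = 226.1934.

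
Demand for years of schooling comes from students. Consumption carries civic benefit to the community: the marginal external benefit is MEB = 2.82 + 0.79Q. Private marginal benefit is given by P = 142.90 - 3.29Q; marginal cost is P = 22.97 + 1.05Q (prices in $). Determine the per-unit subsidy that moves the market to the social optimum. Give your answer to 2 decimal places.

subsidy = $30.14 per unit

Social marginal benefit = demand + MEB = 145.72 - 2.50Q.
Set SMB = MC: 145.72 - 2.50Q = 22.97 + 1.05Q → Q* = 34.5775.
The Pigouvian subsidy equals MEB at Q*: 2.82 + 0.79×34.5775 = 30.1362.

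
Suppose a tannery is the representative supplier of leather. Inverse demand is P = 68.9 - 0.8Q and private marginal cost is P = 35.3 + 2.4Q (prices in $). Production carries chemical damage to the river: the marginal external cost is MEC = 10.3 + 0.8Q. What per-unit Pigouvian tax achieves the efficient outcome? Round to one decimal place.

tax = $15.0 per unit

Social marginal cost = private MC + MEC = 45.6 + 3.2Q.
Set SMC = demand: 45.6 + 3.2Q = 68.9 - 0.8Q → Q* = 5.8250.
The Pigouvian tax equals MEC at Q*: 10.3 + 0.8×5.8250 = 14.9600.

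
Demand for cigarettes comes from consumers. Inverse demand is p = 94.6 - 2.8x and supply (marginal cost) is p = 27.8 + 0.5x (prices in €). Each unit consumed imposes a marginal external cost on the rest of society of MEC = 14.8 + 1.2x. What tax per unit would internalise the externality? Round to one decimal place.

Social marginal benefit = demand − MEC = 79.8 - 4.0x.
Set SMB = MC: 79.8 - 4.0x = 27.8 + 0.5x → x* = 11.5556.
The Pigouvian tax equals MEC at x*: 14.8 + 1.2×11.5556 = 28.6667.

tax = €28.7 per unit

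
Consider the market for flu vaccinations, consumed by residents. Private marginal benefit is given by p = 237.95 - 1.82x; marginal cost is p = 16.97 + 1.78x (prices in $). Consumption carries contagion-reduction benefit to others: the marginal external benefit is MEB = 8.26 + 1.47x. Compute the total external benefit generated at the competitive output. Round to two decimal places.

$3276.44

Market equilibrium (private): 16.97 + 1.78x = 237.95 - 1.82x → x_m = 61.3833.
Total external benefit = ∫₀^{x_m} (8.26 + 1.47x) dx = 8.26×61.3833 + ½×1.47×61.3833² = 3276.4396.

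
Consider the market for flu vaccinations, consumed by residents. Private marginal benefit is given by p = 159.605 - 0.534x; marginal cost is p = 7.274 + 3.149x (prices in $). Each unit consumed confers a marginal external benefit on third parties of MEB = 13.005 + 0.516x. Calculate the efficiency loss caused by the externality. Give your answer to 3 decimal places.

Market equilibrium (private): 7.274 + 3.149x = 159.605 - 0.534x → x_m = 41.3606.
Social marginal benefit = demand + MEB = 172.610 - 0.018x.
Set SMB = MC: 172.610 - 0.018x = 7.274 + 3.149x → x* = 52.2059.
The welfare-loss triangle has base |x_m − x*| and height MEB(x_m) (the vertical gap between SMB and MC is zero at x* and MEB at x_m).
DWL = ½ × 10.8453 × 34.3471 = 186.2523.

DWL = $186.252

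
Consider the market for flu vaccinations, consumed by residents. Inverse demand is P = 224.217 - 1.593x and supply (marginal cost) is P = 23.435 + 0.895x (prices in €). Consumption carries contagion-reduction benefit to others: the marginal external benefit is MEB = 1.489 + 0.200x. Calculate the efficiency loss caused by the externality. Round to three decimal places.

DWL = €67.916

Market equilibrium (private): 23.435 + 0.895x = 224.217 - 1.593x → x_m = 80.7002.
Social marginal benefit = demand + MEB = 225.706 - 1.393x.
Set SMB = MC: 225.706 - 1.393x = 23.435 + 0.895x → x* = 88.4052.
Height of the DWL triangle at x_m is SMB(x_m) − MC(x_m) = MEB(x_m) = 17.6290.
DWL = ½ × 7.7050 × 17.6290 = 67.9157.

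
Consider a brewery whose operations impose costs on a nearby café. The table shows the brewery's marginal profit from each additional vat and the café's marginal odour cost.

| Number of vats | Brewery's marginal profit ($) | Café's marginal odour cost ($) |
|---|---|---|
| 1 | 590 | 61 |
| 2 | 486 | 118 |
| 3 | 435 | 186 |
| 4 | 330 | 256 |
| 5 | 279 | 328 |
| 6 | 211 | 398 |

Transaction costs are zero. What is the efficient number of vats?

4

Bargaining reaches the level where marginal profit last exceeds marginal odour cost.
That holds through level 4 (330 ≥ 256) but not at 5 (279 < 328).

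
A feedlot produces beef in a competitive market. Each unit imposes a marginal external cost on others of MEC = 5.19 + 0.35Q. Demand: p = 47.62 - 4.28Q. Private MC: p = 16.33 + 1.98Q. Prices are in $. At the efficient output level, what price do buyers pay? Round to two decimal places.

Social marginal cost = private MC + MEC = 21.52 + 2.33Q.
Set SMC = demand: 21.52 + 2.33Q = 47.62 - 4.28Q → Q* = 3.9486.
Consumer price on the demand curve at Q*: 47.62 − 4.28×3.9486 = 30.7200.

P = $30.72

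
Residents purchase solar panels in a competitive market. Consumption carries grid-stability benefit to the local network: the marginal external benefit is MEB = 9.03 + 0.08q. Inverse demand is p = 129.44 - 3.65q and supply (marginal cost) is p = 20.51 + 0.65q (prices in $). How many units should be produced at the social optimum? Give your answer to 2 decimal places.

Social marginal benefit = demand + MEB = 138.47 - 3.57q.
Set SMB = MC: 138.47 - 3.57q = 20.51 + 0.65q → q* = 27.9526.

q* = 27.95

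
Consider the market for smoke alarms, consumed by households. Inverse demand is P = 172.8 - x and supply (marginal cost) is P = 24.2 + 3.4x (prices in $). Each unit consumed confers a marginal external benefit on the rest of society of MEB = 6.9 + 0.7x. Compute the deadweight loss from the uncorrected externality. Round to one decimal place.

DWL = $126.0

Market equilibrium (private): 24.2 + 3.4x = 172.8 - x → x_m = 33.7727.
Social marginal benefit = demand + MEB = 179.7 - 0.3x.
Set SMB = MC: 179.7 - 0.3x = 24.2 + 3.4x → x* = 42.0270.
Height of the DWL triangle at x_m is SMB(x_m) − MC(x_m) = MEB(x_m) = 30.5409.
DWL = ½ × 8.2543 × 30.5409 = 126.0469.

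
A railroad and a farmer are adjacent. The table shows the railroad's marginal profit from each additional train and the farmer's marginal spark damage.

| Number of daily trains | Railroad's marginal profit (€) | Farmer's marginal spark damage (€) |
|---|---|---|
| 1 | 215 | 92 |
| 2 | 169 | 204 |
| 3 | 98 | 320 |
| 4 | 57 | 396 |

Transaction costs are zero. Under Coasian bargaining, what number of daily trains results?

1

Bargaining reaches the level where marginal profit last exceeds marginal spark damage.
That holds through level 1 (215 ≥ 92) but not at 2 (169 < 204).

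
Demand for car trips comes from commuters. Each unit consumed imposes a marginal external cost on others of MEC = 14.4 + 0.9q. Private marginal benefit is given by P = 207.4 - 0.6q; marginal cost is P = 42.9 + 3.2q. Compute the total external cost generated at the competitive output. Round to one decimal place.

1466.7

Market equilibrium (private): 42.9 + 3.2q = 207.4 - 0.6q → q_m = 43.2895.
Total external cost = ∫₀^{q_m} (14.4 + 0.9q) dq = 14.4×43.2895 + ½×0.9×43.2895² = 1466.6602.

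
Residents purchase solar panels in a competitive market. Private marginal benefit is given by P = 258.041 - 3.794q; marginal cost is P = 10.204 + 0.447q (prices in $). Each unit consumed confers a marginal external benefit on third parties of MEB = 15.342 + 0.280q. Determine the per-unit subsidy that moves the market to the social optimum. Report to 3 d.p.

subsidy = $33.946 per unit

Social marginal benefit = demand + MEB = 273.383 - 3.514q.
Set SMB = MC: 273.383 - 3.514q = 10.204 + 0.447q → q* = 66.4426.
The Pigouvian subsidy equals MEB at q*: 15.342 + 0.280×66.4426 = 33.9459.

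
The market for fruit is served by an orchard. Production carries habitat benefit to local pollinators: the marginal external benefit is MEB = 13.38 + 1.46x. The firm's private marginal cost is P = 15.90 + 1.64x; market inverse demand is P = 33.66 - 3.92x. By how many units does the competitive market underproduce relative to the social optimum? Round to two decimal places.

Market equilibrium (private): 15.90 + 1.64x = 33.66 - 3.92x → x_m = 3.1942.
Social marginal cost = private MC − MEB = 2.52 + 0.18x.
Set SMC = demand: 2.52 + 0.18x = 33.66 - 3.92x → x* = 7.5951.
Gap = |3.1942 − 7.5951| = 4.4009.

4.40 units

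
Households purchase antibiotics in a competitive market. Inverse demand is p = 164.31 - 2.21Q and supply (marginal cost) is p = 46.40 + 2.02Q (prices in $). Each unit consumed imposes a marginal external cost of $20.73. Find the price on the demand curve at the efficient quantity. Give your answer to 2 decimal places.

Social marginal benefit = demand − MEC = 143.58 - 2.21Q.
Set SMB = MC: 143.58 - 2.21Q = 46.40 + 2.02Q → Q* = 22.9740.
Consumer price on the demand curve at Q*: 164.31 − 2.21×22.9740 = 113.5375.

P = $113.54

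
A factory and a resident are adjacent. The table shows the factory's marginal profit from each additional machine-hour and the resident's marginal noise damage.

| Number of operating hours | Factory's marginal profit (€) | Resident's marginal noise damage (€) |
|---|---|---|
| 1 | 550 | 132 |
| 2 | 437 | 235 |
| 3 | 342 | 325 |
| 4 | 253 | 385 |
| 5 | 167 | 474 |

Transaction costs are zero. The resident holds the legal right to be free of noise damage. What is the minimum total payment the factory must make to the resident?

€692

Efficient level: marginal profit ≥ marginal noise damage through level 3, so k* = 3.
With the resident holding the right, the factory must at least compensate total damage at k*: 132 + 235 + 325 = 692.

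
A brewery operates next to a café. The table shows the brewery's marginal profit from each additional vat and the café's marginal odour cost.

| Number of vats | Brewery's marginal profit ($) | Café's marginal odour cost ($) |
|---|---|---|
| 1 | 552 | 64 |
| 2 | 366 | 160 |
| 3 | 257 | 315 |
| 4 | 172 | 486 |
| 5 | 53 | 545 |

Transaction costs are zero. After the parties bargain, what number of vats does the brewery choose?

2

Bargaining reaches the level where marginal profit last exceeds marginal odour cost.
That holds through level 2 (366 ≥ 160) but not at 3 (257 < 315).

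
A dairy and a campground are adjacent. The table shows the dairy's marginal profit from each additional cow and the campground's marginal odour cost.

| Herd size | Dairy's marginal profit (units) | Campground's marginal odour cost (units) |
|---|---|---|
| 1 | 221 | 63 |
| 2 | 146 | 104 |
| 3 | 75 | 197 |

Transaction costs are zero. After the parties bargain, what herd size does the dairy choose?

2

Bargaining reaches the level where marginal profit last exceeds marginal odour cost.
That holds through level 2 (146 ≥ 104) but not at 3 (75 < 197).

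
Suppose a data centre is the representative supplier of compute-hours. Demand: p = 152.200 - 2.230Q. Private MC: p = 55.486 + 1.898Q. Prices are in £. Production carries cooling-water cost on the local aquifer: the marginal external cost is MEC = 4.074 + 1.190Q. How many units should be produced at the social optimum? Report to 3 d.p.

Q* = 17.420

Social marginal cost = private MC + MEC = 59.560 + 3.088Q.
Set SMC = demand: 59.560 + 3.088Q = 152.200 - 2.230Q → Q* = 17.4201.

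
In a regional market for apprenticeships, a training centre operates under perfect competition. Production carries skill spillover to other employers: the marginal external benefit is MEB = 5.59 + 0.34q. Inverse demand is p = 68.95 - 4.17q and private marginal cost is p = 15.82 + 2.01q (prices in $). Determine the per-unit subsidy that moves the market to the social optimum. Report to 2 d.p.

Social marginal cost = private MC − MEB = 10.23 + 1.67q.
Set SMC = demand: 10.23 + 1.67q = 68.95 - 4.17q → q* = 10.0548.
The Pigouvian subsidy equals MEB at q*: 5.59 + 0.34×10.0548 = 9.0086.

subsidy = $9.01 per unit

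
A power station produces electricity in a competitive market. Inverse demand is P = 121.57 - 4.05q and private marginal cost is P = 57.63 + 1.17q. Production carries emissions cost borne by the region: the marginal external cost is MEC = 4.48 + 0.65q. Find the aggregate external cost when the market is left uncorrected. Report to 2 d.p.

Market equilibrium (private): 57.63 + 1.17q = 121.57 - 4.05q → q_m = 12.2490.
Total external cost = ∫₀^{q_m} (4.48 + 0.65q) dq = 4.48×12.2490 + ½×0.65×12.2490² = 103.6379.

103.64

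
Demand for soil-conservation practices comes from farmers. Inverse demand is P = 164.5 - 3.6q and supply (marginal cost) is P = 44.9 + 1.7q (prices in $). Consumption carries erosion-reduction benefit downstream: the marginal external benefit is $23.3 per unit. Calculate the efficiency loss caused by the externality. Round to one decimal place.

DWL = $51.2

Market equilibrium (private): 44.9 + 1.7q = 164.5 - 3.6q → q_m = 22.5660.
Social marginal benefit = demand + MEB = 187.8 - 3.6q.
Set SMB = MC: 187.8 - 3.6q = 44.9 + 1.7q → q* = 26.9623.
The welfare-loss triangle has base |q_m − q*| and height MEB(q_m) (the vertical gap between SMB and MC is zero at q* and MEB at q_m).
DWL = ½ × 4.3963 × 23.3000 = 51.2169.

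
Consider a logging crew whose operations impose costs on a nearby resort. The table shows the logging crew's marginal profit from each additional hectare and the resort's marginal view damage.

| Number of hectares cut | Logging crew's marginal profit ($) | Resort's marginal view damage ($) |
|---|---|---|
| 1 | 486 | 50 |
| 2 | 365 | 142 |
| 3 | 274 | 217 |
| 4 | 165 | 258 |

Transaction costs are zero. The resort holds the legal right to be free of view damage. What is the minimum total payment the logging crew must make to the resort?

$409

Efficient level: marginal profit ≥ marginal view damage through level 3, so k* = 3.
With the resort holding the right, the logging crew must at least compensate total damage at k*: 50 + 142 + 217 = 409.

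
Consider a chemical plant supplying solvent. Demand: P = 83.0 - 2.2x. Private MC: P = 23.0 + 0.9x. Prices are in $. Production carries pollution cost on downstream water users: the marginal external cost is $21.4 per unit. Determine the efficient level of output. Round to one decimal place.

Social marginal cost = private MC + MEC = 44.4 + 0.9x.
Set SMC = demand: 44.4 + 0.9x = 83.0 - 2.2x → x* = 12.4516.

x* = 12.5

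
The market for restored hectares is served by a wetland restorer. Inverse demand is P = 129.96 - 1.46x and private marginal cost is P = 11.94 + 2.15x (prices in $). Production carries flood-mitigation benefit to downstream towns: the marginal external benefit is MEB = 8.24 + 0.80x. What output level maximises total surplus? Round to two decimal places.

Social marginal cost = private MC − MEB = 3.70 + 1.35x.
Set SMC = demand: 3.70 + 1.35x = 129.96 - 1.46x → x* = 44.9324.

x* = 44.93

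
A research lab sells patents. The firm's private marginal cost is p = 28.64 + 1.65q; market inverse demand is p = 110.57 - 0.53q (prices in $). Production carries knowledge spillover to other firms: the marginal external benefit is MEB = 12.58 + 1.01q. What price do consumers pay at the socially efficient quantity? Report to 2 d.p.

P = $67.76

Social marginal cost = private MC − MEB = 16.06 + 0.64q.
Set SMC = demand: 16.06 + 0.64q = 110.57 - 0.53q → q* = 80.7778.
Consumer price on the demand curve at q*: 110.57 − 0.53×80.7778 = 67.7578.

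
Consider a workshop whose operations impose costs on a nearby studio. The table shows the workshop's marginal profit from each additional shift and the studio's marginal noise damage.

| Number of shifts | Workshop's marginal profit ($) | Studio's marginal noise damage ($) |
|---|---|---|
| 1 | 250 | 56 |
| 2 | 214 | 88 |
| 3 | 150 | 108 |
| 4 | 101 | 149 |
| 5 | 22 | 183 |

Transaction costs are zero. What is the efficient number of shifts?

3

Bargaining reaches the level where marginal profit last exceeds marginal noise damage.
That holds through level 3 (150 ≥ 108) but not at 4 (101 < 149).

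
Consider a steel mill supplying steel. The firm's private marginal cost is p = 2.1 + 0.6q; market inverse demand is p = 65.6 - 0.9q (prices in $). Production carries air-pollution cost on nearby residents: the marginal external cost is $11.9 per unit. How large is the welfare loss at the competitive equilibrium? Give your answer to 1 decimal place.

Market equilibrium (private): 2.1 + 0.6q = 65.6 - 0.9q → q_m = 42.3333.
Social marginal cost = private MC + MEC = 14.0 + 0.6q.
Set SMC = demand: 14.0 + 0.6q = 65.6 - 0.9q → q* = 34.4000.
Height of the DWL triangle at q_m is SMC(q_m) − demand(q_m) = MEC(q_m) = 11.9000.
DWL = ½ × 7.9333 × 11.9000 = 47.2031.

DWL = $47.2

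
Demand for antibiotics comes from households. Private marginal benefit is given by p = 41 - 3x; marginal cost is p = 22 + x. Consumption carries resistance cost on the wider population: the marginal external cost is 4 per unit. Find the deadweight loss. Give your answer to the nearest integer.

Market equilibrium (private): 22 + x = 41 - 3x → x_m = 4.7500.
Social marginal benefit = demand − MEC = 37 - 3x.
Set SMB = MC: 37 - 3x = 22 + x → x* = 3.7500.
Between x* and x_m the wedge MC − SMB runs linearly from 0 to MEC(x_m), so the loss is a triangle.
DWL = ½ × 1.0000 × 4.0000 = 2.0000.

DWL = 2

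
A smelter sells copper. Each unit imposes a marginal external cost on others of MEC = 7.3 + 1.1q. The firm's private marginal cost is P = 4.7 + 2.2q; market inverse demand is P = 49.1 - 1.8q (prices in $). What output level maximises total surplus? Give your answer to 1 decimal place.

q* = 7.3

Social marginal cost = private MC + MEC = 12.0 + 3.3q.
Set SMC = demand: 12.0 + 3.3q = 49.1 - 1.8q → q* = 7.2745.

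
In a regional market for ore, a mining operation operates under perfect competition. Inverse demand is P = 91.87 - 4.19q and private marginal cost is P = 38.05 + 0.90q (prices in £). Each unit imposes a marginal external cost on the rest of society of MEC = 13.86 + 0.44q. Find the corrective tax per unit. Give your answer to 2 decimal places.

Social marginal cost = private MC + MEC = 51.91 + 1.34q.
Set SMC = demand: 51.91 + 1.34q = 91.87 - 4.19q → q* = 7.2260.
The Pigouvian tax equals MEC at q*: 13.86 + 0.44×7.2260 = 17.0394.

tax = £17.04 per unit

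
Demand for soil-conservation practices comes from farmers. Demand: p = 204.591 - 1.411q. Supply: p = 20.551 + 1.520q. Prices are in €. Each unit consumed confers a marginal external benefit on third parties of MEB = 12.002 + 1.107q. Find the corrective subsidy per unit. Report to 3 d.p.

Social marginal benefit = demand + MEB = 216.593 - 0.304q.
Set SMB = MC: 216.593 - 0.304q = 20.551 + 1.520q → q* = 107.4792.
The Pigouvian subsidy equals MEB at q*: 12.002 + 1.107×107.4792 = 130.9815.

subsidy = €130.981 per unit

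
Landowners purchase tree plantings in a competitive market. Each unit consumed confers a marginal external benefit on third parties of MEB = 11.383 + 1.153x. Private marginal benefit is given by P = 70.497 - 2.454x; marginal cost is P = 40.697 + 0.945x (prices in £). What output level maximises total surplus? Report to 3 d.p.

x* = 18.336

Social marginal benefit = demand + MEB = 81.880 - 1.301x.
Set SMB = MC: 81.880 - 1.301x = 40.697 + 0.945x → x* = 18.3362.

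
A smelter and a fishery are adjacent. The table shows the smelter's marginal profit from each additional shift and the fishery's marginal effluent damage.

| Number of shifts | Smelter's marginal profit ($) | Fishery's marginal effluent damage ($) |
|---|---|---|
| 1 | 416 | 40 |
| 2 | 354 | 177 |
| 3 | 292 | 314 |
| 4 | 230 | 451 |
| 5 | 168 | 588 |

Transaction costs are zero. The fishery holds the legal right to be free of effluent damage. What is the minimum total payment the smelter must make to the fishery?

$217

Efficient level: marginal profit ≥ marginal effluent damage through level 2, so k* = 2.
With the fishery holding the right, the smelter must at least compensate total damage at k*: 40 + 177 = 217.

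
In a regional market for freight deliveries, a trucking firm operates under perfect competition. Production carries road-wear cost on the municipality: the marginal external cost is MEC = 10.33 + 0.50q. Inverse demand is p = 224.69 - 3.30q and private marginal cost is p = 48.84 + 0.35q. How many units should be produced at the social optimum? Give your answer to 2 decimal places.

q* = 39.88

Social marginal cost = private MC + MEC = 59.17 + 0.85q.
Set SMC = demand: 59.17 + 0.85q = 224.69 - 3.30q → q* = 39.8843.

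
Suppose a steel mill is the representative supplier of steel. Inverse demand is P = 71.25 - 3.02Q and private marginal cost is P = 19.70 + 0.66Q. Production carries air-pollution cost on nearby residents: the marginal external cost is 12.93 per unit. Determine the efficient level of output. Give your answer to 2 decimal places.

Social marginal cost = private MC + MEC = 32.63 + 0.66Q.
Set SMC = demand: 32.63 + 0.66Q = 71.25 - 3.02Q → Q* = 10.4946.

Q* = 10.49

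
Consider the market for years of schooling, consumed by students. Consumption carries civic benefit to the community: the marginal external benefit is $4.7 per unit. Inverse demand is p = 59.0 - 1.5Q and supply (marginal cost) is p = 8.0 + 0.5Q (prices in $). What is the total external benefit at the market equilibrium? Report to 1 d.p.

Market equilibrium (private): 8.0 + 0.5Q = 59.0 - 1.5Q → Q_m = 25.5000.
Total external benefit = MEB × Q_m = 4.7 × 25.5000 = 119.8500.

$119.9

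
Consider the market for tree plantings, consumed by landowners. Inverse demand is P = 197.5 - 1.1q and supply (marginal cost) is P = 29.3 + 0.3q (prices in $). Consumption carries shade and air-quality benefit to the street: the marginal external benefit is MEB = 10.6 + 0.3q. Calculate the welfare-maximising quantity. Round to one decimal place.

Social marginal benefit = demand + MEB = 208.1 - 0.8q.
Set SMB = MC: 208.1 - 0.8q = 29.3 + 0.3q → q* = 162.5455.

q* = 162.5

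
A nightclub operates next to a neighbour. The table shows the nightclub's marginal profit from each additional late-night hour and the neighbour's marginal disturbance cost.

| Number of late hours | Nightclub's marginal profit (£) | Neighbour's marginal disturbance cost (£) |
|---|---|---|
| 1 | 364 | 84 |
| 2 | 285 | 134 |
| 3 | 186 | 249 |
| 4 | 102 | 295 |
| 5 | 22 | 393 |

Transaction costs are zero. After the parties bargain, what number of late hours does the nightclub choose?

Bargaining reaches the level where marginal profit last exceeds marginal disturbance cost.
That holds through level 2 (285 ≥ 134) but not at 3 (186 < 249).

2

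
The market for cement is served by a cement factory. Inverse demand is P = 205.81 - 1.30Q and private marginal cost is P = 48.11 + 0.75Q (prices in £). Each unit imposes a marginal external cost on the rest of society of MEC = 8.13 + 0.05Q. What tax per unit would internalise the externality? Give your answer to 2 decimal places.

tax = £11.69 per unit

Social marginal cost = private MC + MEC = 56.24 + 0.80Q.
Set SMC = demand: 56.24 + 0.80Q = 205.81 - 1.30Q → Q* = 71.2238.
The Pigouvian tax equals MEC at Q*: 8.13 + 0.05×71.2238 = 11.6912.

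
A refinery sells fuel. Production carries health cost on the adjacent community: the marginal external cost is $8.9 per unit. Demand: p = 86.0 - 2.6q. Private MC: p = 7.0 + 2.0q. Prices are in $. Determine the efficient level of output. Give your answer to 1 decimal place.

Social marginal cost = private MC + MEC = 15.9 + 2.0q.
Set SMC = demand: 15.9 + 2.0q = 86.0 - 2.6q → q* = 15.2391.

q* = 15.2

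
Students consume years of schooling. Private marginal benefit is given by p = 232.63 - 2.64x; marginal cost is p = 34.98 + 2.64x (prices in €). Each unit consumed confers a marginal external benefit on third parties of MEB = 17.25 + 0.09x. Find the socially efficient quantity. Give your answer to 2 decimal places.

Social marginal benefit = demand + MEB = 249.88 - 2.55x.
Set SMB = MC: 249.88 - 2.55x = 34.98 + 2.64x → x* = 41.4066.

x* = 41.41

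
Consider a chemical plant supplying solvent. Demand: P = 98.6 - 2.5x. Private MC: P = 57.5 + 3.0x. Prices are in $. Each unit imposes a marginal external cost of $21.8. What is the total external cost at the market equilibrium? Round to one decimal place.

$162.9

Market equilibrium (private): 57.5 + 3.0x = 98.6 - 2.5x → x_m = 7.4727.
Total external cost = MEC × x_m = 21.8 × 7.4727 = 162.9049.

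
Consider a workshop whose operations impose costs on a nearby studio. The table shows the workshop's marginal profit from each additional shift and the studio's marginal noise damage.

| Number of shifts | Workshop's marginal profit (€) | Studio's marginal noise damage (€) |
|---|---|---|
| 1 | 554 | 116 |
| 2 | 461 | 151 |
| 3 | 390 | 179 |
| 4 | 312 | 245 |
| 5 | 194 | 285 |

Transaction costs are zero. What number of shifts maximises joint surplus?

4

Bargaining reaches the level where marginal profit last exceeds marginal noise damage.
That holds through level 4 (312 ≥ 245) but not at 5 (194 < 285).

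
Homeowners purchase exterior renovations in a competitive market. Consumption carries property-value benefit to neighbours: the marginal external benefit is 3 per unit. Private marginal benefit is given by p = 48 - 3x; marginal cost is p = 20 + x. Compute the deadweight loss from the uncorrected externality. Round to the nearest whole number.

DWL = 1

Market equilibrium (private): 20 + x = 48 - 3x → x_m = 7.0000.
Social marginal benefit = demand + MEB = 51 - 3x.
Set SMB = MC: 51 - 3x = 20 + x → x* = 7.7500.
Between x* and x_m the wedge SMB − MC runs linearly from 0 to MEB(x_m), so the loss is a triangle.
DWL = ½ × 0.7500 × 3.0000 = 1.1250.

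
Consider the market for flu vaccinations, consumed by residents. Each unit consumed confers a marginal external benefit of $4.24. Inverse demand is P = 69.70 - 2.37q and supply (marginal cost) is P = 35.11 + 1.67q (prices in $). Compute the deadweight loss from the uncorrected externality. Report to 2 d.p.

DWL = $2.22

Market equilibrium (private): 35.11 + 1.67q = 69.70 - 2.37q → q_m = 8.5619.
Social marginal benefit = demand + MEB = 73.94 - 2.37q.
Set SMB = MC: 73.94 - 2.37q = 35.11 + 1.67q → q* = 9.6114.
The loss is the area between SMB and MC from q* to q_m; with linear curves that's a triangle of height MEB(q_m).
DWL = ½ × 1.0495 × 4.2400 = 2.2249.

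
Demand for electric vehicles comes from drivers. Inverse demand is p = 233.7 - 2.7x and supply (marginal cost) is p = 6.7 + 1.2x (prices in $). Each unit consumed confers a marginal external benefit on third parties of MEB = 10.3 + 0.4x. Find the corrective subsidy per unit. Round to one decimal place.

Social marginal benefit = demand + MEB = 244.0 - 2.3x.
Set SMB = MC: 244.0 - 2.3x = 6.7 + 1.2x → x* = 67.8000.
The Pigouvian subsidy equals MEB at x*: 10.3 + 0.4×67.8000 = 37.4200.

subsidy = $37.4 per unit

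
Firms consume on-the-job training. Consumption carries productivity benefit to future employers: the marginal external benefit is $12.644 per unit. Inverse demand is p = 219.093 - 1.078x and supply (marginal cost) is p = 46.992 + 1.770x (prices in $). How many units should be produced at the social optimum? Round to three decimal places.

x* = 64.868

Social marginal benefit = demand + MEB = 231.737 - 1.078x.
Set SMB = MC: 231.737 - 1.078x = 46.992 + 1.770x → x* = 64.8683.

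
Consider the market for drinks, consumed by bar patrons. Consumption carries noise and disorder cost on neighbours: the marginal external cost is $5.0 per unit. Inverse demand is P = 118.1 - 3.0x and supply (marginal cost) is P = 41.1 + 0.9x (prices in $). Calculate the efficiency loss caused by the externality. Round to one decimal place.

DWL = $3.2

Market equilibrium (private): 41.1 + 0.9x = 118.1 - 3.0x → x_m = 19.7436.
Social marginal benefit = demand − MEC = 113.1 - 3.0x.
Set SMB = MC: 113.1 - 3.0x = 41.1 + 0.9x → x* = 18.4615.
The loss is the area between SMB and MC from x* to x_m; with linear curves that's a triangle of height MEC(x_m).
DWL = ½ × 1.2821 × 5.0000 = 3.2053.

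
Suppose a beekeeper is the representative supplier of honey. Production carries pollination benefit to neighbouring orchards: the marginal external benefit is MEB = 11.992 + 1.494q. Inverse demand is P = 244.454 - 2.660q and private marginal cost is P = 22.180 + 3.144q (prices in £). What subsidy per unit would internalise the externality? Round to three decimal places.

Social marginal cost = private MC − MEB = 10.188 + 1.650q.
Set SMC = demand: 10.188 + 1.650q = 244.454 - 2.660q → q* = 54.3541.
The Pigouvian subsidy equals MEB at q*: 11.992 + 1.494×54.3541 = 93.1970.

subsidy = £93.197 per unit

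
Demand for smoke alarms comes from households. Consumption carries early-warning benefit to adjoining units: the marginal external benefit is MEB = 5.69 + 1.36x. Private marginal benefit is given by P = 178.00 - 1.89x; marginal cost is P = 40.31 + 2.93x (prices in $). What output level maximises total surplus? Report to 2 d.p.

x* = 41.44

Social marginal benefit = demand + MEB = 183.69 - 0.53x.
Set SMB = MC: 183.69 - 0.53x = 40.31 + 2.93x → x* = 41.4393.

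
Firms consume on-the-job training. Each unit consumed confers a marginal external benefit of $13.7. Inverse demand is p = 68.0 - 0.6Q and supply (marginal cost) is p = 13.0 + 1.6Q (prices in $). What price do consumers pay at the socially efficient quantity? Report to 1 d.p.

P = $49.3

Social marginal benefit = demand + MEB = 81.7 - 0.6Q.
Set SMB = MC: 81.7 - 0.6Q = 13.0 + 1.6Q → Q* = 31.2273.
Consumer price on the demand curve at Q*: 68.0 − 0.6×31.2273 = 49.2636.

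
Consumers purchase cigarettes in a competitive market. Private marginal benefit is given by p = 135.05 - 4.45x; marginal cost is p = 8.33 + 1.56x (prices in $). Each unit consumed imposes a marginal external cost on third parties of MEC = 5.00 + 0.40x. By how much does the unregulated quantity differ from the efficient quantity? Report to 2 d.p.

Market equilibrium (private): 8.33 + 1.56x = 135.05 - 4.45x → x_m = 21.0849.
Social marginal benefit = demand − MEC = 130.05 - 4.85x.
Set SMB = MC: 130.05 - 4.85x = 8.33 + 1.56x → x* = 18.9891.
Gap = |21.0849 − 18.9891| = 2.0958.

2.10 units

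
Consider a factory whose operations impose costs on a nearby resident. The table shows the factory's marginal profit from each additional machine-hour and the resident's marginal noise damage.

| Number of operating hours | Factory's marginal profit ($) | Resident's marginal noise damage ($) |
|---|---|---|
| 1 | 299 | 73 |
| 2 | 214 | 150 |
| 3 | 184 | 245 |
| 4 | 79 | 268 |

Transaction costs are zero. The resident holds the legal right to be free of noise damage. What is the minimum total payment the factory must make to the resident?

Efficient level: marginal profit ≥ marginal noise damage through level 2, so k* = 2.
With the resident holding the right, the factory must at least compensate total damage at k*: 73 + 150 = 223.

$223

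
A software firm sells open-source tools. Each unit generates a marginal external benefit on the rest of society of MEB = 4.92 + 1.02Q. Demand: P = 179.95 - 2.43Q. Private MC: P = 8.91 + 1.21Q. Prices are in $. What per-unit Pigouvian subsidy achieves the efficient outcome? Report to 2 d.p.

subsidy = $73.42 per unit

Social marginal cost = private MC − MEB = 3.99 + 0.19Q.
Set SMC = demand: 3.99 + 0.19Q = 179.95 - 2.43Q → Q* = 67.1603.
The Pigouvian subsidy equals MEB at Q*: 4.92 + 1.02×67.1603 = 73.4235.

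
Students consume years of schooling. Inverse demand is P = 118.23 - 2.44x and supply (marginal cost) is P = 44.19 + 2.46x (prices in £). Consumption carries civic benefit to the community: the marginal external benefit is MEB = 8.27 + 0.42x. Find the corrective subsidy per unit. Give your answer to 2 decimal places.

Social marginal benefit = demand + MEB = 126.50 - 2.02x.
Set SMB = MC: 126.50 - 2.02x = 44.19 + 2.46x → x* = 18.3728.
The Pigouvian subsidy equals MEB at x*: 8.27 + 0.42×18.3728 = 15.9866.

subsidy = £15.99 per unit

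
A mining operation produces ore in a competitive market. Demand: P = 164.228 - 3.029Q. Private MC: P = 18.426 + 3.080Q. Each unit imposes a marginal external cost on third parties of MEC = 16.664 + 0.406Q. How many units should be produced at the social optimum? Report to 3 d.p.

Q* = 19.822

Social marginal cost = private MC + MEC = 35.090 + 3.486Q.
Set SMC = demand: 35.090 + 3.486Q = 164.228 - 3.029Q → Q* = 19.8216.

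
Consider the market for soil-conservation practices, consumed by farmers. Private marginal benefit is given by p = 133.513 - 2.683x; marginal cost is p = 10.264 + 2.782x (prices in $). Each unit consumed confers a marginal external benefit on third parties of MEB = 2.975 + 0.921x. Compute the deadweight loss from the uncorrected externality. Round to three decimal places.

DWL = $62.045

Market equilibrium (private): 10.264 + 2.782x = 133.513 - 2.683x → x_m = 22.5524.
Social marginal benefit = demand + MEB = 136.488 - 1.762x.
Set SMB = MC: 136.488 - 1.762x = 10.264 + 2.782x → x* = 27.7782.
Height of the DWL triangle at x_m is SMB(x_m) − MC(x_m) = MEB(x_m) = 23.7458.
DWL = ½ × 5.2258 × 23.7458 = 62.0454.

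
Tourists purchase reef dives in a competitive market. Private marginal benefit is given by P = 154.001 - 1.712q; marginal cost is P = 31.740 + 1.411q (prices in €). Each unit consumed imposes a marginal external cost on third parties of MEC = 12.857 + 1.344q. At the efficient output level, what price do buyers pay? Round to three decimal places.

Social marginal benefit = demand − MEC = 141.144 - 3.056q.
Set SMB = MC: 141.144 - 3.056q = 31.740 + 1.411q → q* = 24.4916.
Consumer price on the demand curve at q*: 154.001 − 1.712×24.4916 = 112.0714.

P = €112.071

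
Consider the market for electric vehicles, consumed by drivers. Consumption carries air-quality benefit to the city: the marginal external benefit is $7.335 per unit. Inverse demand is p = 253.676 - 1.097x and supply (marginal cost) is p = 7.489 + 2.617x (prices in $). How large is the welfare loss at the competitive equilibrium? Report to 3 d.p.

Market equilibrium (private): 7.489 + 2.617x = 253.676 - 1.097x → x_m = 66.2862.
Social marginal benefit = demand + MEB = 261.011 - 1.097x.
Set SMB = MC: 261.011 - 1.097x = 7.489 + 2.617x → x* = 68.2612.
Between x* and x_m the wedge SMB − MC runs linearly from 0 to MEB(x_m), so the loss is a triangle.
DWL = ½ × 1.9750 × 7.3350 = 7.2433.

DWL = $7.243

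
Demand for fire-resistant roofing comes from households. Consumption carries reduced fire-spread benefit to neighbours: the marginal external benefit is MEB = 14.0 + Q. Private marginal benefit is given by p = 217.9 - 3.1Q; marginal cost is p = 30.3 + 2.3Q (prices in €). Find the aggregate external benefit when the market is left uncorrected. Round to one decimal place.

€1089.8

Market equilibrium (private): 30.3 + 2.3Q = 217.9 - 3.1Q → Q_m = 34.7407.
Total external benefit = ∫₀^{Q_m} (14.0 + 1.0Q) dQ = 14.0×34.7407 + ½×1.0×34.7407² = 1089.8279.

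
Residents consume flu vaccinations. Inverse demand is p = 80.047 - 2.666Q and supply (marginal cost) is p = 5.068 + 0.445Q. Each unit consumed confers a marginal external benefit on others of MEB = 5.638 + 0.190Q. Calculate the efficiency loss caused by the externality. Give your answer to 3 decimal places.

Market equilibrium (private): 5.068 + 0.445Q = 80.047 - 2.666Q → Q_m = 24.1013.
Social marginal benefit = demand + MEB = 85.685 - 2.476Q.
Set SMB = MC: 85.685 - 2.476Q = 5.068 + 0.445Q → Q* = 27.5991.
Between Q* and Q_m the wedge SMB − MC runs linearly from 0 to MEB(Q_m), so the loss is a triangle.
DWL = ½ × 3.4978 × 10.2172 = 17.8689.

DWL = 17.869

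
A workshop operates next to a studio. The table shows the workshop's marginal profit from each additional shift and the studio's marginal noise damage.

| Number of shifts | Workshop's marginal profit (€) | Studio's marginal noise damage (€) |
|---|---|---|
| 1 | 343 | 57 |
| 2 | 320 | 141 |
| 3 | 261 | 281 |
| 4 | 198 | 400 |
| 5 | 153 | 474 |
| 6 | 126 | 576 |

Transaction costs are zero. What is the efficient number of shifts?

2

Bargaining reaches the level where marginal profit last exceeds marginal noise damage.
That holds through level 2 (320 ≥ 141) but not at 3 (261 < 281).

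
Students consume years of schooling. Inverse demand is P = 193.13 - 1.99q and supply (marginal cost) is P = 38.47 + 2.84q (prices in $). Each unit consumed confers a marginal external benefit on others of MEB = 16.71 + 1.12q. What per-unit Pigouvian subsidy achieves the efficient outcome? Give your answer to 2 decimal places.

Social marginal benefit = demand + MEB = 209.84 - 0.87q.
Set SMB = MC: 209.84 - 0.87q = 38.47 + 2.84q → q* = 46.1914.
The Pigouvian subsidy equals MEB at q*: 16.71 + 1.12×46.1914 = 68.4444.

subsidy = $68.44 per unit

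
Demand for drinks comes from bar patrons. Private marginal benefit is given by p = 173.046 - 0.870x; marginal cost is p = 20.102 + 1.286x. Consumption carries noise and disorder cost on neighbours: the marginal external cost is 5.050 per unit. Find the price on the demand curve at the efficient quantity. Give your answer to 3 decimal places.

Social marginal benefit = demand − MEC = 167.996 - 0.870x.
Set SMB = MC: 167.996 - 0.870x = 20.102 + 1.286x → x* = 68.5965.
Consumer price on the demand curve at x*: 173.046 − 0.870×68.5965 = 113.3670.

P = 113.367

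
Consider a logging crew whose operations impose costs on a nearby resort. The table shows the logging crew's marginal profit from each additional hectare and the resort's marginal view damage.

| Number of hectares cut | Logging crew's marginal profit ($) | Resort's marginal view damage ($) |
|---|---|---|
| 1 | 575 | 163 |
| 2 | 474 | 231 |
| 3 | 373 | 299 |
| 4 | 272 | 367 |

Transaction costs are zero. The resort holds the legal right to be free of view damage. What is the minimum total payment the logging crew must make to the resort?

$693

Efficient level: marginal profit ≥ marginal view damage through level 3, so k* = 3.
With the resort holding the right, the logging crew must at least compensate total damage at k*: 163 + 231 + 299 = 693.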